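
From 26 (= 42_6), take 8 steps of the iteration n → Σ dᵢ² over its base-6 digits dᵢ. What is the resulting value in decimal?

26 = (4,2)_6 → 4² + 2² = 16 + 4 = 20
20 = (3,2)_6 → 3² + 2² = 9 + 4 = 13
13 = (2,1)_6 → 2² + 1² = 4 + 1 = 5
5 = (5)_6 → 5² = 25
25 = (4,1)_6 → 4² + 1² = 16 + 1 = 17
17 = (2,5)_6 → 2² + 5² = 4 + 25 = 29
29 = (4,5)_6 → 4² + 5² = 16 + 25 = 41
41 = (1,0,5)_6 → 1² + 0² + 5² = 1 + 0 + 25 = 26

26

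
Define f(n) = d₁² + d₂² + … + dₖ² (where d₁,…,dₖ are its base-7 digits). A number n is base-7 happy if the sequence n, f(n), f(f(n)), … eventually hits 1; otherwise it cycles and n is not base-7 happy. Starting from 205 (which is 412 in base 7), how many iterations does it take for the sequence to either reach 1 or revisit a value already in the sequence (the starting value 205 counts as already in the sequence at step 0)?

205 = (4,1,2)_7 → 4² + 1² + 2² = 16 + 1 + 4 = 21
21 = (3,0)_7 → 3² + 0² = 9 + 0 = 9
9 = (1,2)_7 → 1² + 2² = 1 + 4 = 5
5 = (5)_7 → 5² = 25
25 = (3,4)_7 → 3² + 4² = 9 + 16 = 25  — 25 repeats.
That took 5 steps.

5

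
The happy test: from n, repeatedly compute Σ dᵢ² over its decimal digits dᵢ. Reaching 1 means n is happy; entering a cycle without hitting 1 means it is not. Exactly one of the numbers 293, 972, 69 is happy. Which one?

293: 293 → 94 → 97 → 130 → 10 → 1  — reaches 1 (happy)
972: 972 → 134 → 26 → 40 → 16 → 37 → 58 → 89 → 145 → 42 → 20 → 4 → 16  — repeats 16 (not happy)
69: 69 → 117 → 51 → 26 → 40 → 16 → 37 → 58 → 89 → 145 → 42 → 20 → 4 → 16  — repeats 16 (not happy)

293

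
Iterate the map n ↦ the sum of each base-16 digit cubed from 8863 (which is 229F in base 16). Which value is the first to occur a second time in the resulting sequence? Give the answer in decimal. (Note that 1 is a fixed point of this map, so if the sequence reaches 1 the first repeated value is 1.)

1

8863 = (2,2,9,15)_16 → 2³ + 2³ + 9³ + 15³ = 4120
4120 = (1,0,1,8)_16 → 1³ + 0³ + 1³ + 8³ = 514
514 = (2,0,2)_16 → 2³ + 0³ + 2³ = 16
16 = (1,0)_16 → 1³ + 0³ = 1  — reached the fixed point 1.
1 → 1, so 1 is the first repeated value.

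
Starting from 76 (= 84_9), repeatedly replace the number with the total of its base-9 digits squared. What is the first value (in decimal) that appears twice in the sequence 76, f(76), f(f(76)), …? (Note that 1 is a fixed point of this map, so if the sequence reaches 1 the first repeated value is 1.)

50

76 = (8,4)_9 → 8² + 4² = 64 + 16 = 80
80 = (8,8)_9 → 8² + 8² = 64 + 64 = 128
128 = (1,5,2)_9 → 1² + 5² + 2² = 1 + 25 + 4 = 30
30 = (3,3)_9 → 3² + 3² = 9 + 9 = 18
18 = (2,0)_9 → 2² + 0² = 4 + 0 = 4
4 = (4)_9 → 4² = 16
16 = (1,7)_9 → 1² + 7² = 1 + 49 = 50
50 = (5,5)_9 → 5² + 5² = 25 + 25 = 50  — 50 already appeared earlier.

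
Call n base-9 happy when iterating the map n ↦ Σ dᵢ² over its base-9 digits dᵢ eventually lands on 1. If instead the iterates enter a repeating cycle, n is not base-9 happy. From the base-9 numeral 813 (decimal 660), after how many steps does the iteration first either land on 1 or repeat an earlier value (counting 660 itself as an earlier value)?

3

660 = (8,1,3)_9 → 74
74 = (8,2)_9 → 68
68 = (7,5)_9 → 74  — 74 repeats.
That took 3 steps.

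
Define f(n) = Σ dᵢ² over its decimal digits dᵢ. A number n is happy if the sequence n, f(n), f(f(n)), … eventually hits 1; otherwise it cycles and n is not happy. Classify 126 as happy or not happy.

not happy

126 → 1² + 2² + 6² = 41
41 → 4² + 1² = 17
17 → 1² + 7² = 50
50 → 5² + 0² = 25
25 → 2² + 5² = 29
29 → 2² + 9² = 85
85 → 8² + 5² = 89
89 → 8² + 9² = 145
145 → 1² + 4² + 5² = 42
42 → 4² + 2² = 20
20 → 2² + 0² = 4
4 → 4² = 16
16 → 1² + 6² = 37
37 → 3² + 7² = 58
58 → 5² + 8² = 89  — 89 already seen; the sequence cycles without reaching 1.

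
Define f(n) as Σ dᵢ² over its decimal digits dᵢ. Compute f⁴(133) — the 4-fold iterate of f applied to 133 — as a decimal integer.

133 → 19
19 → 82
82 → 68
68 → 100

100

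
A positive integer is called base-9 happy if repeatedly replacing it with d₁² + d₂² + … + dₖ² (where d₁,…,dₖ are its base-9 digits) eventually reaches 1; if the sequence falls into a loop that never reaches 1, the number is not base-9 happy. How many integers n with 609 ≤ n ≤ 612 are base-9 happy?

1

609: 609 → 101 → 9 → 1  — base-9 happy
610: 610 → 114 → 46 → 26 → 68 → 74 → 68  — not base-9 happy
611: 611 → 129 → 35 → 73 → 65 → 53 → 89 → 65  — not base-9 happy
612: 612 → 74 → 68 → 74  — not base-9 happy
base-9 happy: 609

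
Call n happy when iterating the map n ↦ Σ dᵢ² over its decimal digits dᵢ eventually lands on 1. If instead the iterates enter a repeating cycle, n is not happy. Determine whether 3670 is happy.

happy

3670 → 3² + 6² + 7² + 0² = 94
94 → 9² + 4² = 97
97 → 9² + 7² = 130
130 → 1² + 3² + 0² = 10
10 → 1² + 0² = 1  — reached 1.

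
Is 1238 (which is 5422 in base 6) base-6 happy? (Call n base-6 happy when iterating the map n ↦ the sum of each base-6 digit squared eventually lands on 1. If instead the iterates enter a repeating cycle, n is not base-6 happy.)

base-6 happy

1238 = (5,4,2,2)_6 → 5² + 4² + 2² + 2² = 49
49 = (1,2,1)_6 → 1² + 2² + 1² = 6
6 = (1,0)_6 → 1² + 0² = 1  — reached 1.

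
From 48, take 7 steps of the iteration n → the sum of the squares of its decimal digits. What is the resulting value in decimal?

145

48 → 4² + 8² = 16 + 64 = 80
80 → 8² + 0² = 64 + 0 = 64
64 → 6² + 4² = 36 + 16 = 52
52 → 5² + 2² = 25 + 4 = 29
29 → 2² + 9² = 4 + 81 = 85
85 → 8² + 5² = 64 + 25 = 89
89 → 8² + 9² = 64 + 81 = 145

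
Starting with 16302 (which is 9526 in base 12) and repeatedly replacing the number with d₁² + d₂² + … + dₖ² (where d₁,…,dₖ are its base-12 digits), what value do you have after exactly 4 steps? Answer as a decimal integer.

5

16302 = (9,5,2,6)_12 → 9² + 5² + 2² + 6² = 146
146 = (1,0,2)_12 → 1² + 0² + 2² = 5
5 = (5)_12 → 5² = 25
25 = (2,1)_12 → 2² + 1² = 5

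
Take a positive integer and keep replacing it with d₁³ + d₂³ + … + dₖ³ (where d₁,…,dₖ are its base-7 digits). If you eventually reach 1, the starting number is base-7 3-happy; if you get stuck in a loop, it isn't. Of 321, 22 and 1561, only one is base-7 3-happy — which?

1561

321: 321 → 459 → 81 → 129 → 99 → 9 → 9  — repeats 9 (not base-7 3-happy)
22: 22 → 28 → 64 → 10 → 28  — repeats 28 (not base-7 3-happy)
1561: 1561 → 307 → 433 → 343 → 1  — reaches 1 (base-7 3-happy)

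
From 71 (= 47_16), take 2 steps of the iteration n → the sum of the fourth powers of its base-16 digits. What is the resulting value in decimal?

71 = (4,7)_16 → 2657
2657 = (10,6,1)_16 → 11297

11297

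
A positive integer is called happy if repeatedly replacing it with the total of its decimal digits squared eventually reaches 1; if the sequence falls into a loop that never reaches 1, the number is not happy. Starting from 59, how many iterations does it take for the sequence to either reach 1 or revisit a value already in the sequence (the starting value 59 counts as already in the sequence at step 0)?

10

59 → 5² + 9² = 106
106 → 1² + 0² + 6² = 37
37 → 3² + 7² = 58
58 → 5² + 8² = 89
89 → 8² + 9² = 145
145 → 1² + 4² + 5² = 42
42 → 4² + 2² = 20
20 → 2² + 0² = 4
4 → 4² = 16
16 → 1² + 6² = 37  — 37 repeats.
That took 10 steps.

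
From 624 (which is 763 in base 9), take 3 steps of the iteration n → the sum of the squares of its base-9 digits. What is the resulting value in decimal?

624 = (7,6,3)_9 → 7² + 6² + 3² = 94
94 = (1,1,4)_9 → 1² + 1² + 4² = 18
18 = (2,0)_9 → 2² + 0² = 4

4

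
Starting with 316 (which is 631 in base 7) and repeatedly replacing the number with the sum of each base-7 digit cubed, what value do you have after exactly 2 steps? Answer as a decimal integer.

316 = (6,3,1)_7 → 244
244 = (4,6,6)_7 → 496

496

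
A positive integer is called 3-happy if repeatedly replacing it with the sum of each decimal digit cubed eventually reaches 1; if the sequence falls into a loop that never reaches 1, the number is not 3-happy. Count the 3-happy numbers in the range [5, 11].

1

5: 5 → 125 → 134 → 92 → 737 → 713 → 371 → 371  (repeats 371)
6: 6 → 216 → 225 → 141 → 66 → 432 → 99 → 1458 → 702 → 351 → 153 → 153  (repeats 153)
7: 7 → 343 → 118 → 514 → 190 → 730 → 370 → 370  (repeats 370)
8: 8 → 512 → 134 → 92 → 737 → 713 → 371 → 371  (repeats 371)
9: 9 → 729 → 1080 → 513 → 153 → 153  (repeats 153)
10: 10 → 1  (reaches 1)
11: 11 → 2 → 8 → 512 → 134 → 92 → 737 → 713 → 371 → 371  (repeats 371)
3-happy: 10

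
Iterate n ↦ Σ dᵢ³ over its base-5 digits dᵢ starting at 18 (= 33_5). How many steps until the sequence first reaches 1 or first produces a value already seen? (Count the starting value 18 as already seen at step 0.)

18 = (3,3)_5 → 3³ + 3³ = 54
54 = (2,0,4)_5 → 2³ + 0³ + 4³ = 72
72 = (2,4,2)_5 → 2³ + 4³ + 2³ = 80
80 = (3,1,0)_5 → 3³ + 1³ + 0³ = 28
28 = (1,0,3)_5 → 1³ + 0³ + 3³ = 28  — 28 repeats.
That took 5 steps.

5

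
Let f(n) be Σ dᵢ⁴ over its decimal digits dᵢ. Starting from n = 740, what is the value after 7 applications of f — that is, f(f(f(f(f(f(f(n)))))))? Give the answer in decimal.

740 → 7⁴ + 4⁴ + 0⁴ = 2401 + 256 + 0 = 2657
2657 → 2⁴ + 6⁴ + 5⁴ + 7⁴ = 16 + 1296 + 625 + 2401 = 4338
4338 → 4⁴ + 3⁴ + 3⁴ + 8⁴ = 256 + 81 + 81 + 4096 = 4514
4514 → 4⁴ + 5⁴ + 1⁴ + 4⁴ = 256 + 625 + 1 + 256 = 1138
1138 → 1⁴ + 1⁴ + 3⁴ + 8⁴ = 1 + 1 + 81 + 4096 = 4179
4179 → 4⁴ + 1⁴ + 7⁴ + 9⁴ = 256 + 1 + 2401 + 6561 = 9219
9219 → 9⁴ + 2⁴ + 1⁴ + 9⁴ = 6561 + 16 + 1 + 6561 = 13139

13139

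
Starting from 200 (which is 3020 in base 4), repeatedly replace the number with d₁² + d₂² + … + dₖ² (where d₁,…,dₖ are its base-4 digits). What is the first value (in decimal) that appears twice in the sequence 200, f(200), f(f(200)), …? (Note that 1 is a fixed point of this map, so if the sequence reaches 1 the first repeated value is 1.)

200 = (3,0,2,0)_4 → 3² + 0² + 2² + 0² = 13
13 = (3,1)_4 → 3² + 1² = 10
10 = (2,2)_4 → 2² + 2² = 8
8 = (2,0)_4 → 2² + 0² = 4
4 = (1,0)_4 → 1² + 0² = 1  — reached the fixed point 1.
1 → 1, so 1 is the first repeated value.

1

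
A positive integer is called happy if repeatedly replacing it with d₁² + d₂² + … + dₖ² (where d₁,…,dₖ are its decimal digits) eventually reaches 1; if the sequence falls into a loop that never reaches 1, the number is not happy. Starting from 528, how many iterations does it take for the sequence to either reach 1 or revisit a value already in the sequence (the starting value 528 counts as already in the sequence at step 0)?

528 → 5² + 2² + 8² = 25 + 4 + 64 = 93
93 → 9² + 3² = 81 + 9 = 90
90 → 9² + 0² = 81 + 0 = 81
81 → 8² + 1² = 64 + 1 = 65
65 → 6² + 5² = 36 + 25 = 61
61 → 6² + 1² = 36 + 1 = 37
37 → 3² + 7² = 9 + 49 = 58
58 → 5² + 8² = 25 + 64 = 89
89 → 8² + 9² = 64 + 81 = 145
145 → 1² + 4² + 5² = 1 + 16 + 25 = 42
42 → 4² + 2² = 16 + 4 = 20
20 → 2² + 0² = 4 + 0 = 4
4 → 4² = 16
16 → 1² + 6² = 1 + 36 = 37  — 37 repeats.
That took 14 steps.

14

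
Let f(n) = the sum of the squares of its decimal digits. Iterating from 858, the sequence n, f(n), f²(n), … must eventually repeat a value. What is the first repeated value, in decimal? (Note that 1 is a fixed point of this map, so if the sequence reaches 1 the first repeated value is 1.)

89

858 → 8² + 5² + 8² = 64 + 25 + 64 = 153
153 → 1² + 5² + 3² = 1 + 25 + 9 = 35
35 → 3² + 5² = 9 + 25 = 34
34 → 3² + 4² = 9 + 16 = 25
25 → 2² + 5² = 4 + 25 = 29
29 → 2² + 9² = 4 + 81 = 85
85 → 8² + 5² = 64 + 25 = 89
89 → 8² + 9² = 64 + 81 = 145
145 → 1² + 4² + 5² = 1 + 16 + 25 = 42
42 → 4² + 2² = 16 + 4 = 20
20 → 2² + 0² = 4 + 0 = 4
4 → 4² = 16
16 → 1² + 6² = 1 + 36 = 37
37 → 3² + 7² = 9 + 49 = 58
58 → 5² + 8² = 25 + 64 = 89  — 89 already appeared earlier.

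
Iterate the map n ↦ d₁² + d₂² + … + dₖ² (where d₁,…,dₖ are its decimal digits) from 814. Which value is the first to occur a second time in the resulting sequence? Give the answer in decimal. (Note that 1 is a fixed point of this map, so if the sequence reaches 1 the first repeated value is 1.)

814 → 8² + 1² + 4² = 81
81 → 8² + 1² = 65
65 → 6² + 5² = 61
61 → 6² + 1² = 37
37 → 3² + 7² = 58
58 → 5² + 8² = 89
89 → 8² + 9² = 145
145 → 1² + 4² + 5² = 42
42 → 4² + 2² = 20
20 → 2² + 0² = 4
4 → 4² = 16
16 → 1² + 6² = 37  — 37 already appeared earlier.

37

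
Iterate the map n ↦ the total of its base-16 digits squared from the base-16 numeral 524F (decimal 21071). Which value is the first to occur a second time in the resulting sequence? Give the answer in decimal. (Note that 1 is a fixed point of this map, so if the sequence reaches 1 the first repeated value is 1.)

169

21071 = (5,2,4,15)_16 → 5² + 2² + 4² + 15² = 25 + 4 + 16 + 225 = 270
270 = (1,0,14)_16 → 1² + 0² + 14² = 1 + 0 + 196 = 197
197 = (12,5)_16 → 12² + 5² = 144 + 25 = 169
169 = (10,9)_16 → 10² + 9² = 100 + 81 = 181
181 = (11,5)_16 → 11² + 5² = 121 + 25 = 146
146 = (9,2)_16 → 9² + 2² = 81 + 4 = 85
85 = (5,5)_16 → 5² + 5² = 25 + 25 = 50
50 = (3,2)_16 → 3² + 2² = 9 + 4 = 13
13 = (13)_16 → 13² = 169  — 169 already appeared earlier.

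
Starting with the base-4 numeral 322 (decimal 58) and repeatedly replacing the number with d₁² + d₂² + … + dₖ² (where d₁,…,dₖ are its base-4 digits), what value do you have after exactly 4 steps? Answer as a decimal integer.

1

58 = (3,2,2)_4 → 3² + 2² + 2² = 9 + 4 + 4 = 17
17 = (1,0,1)_4 → 1² + 0² + 1² = 1 + 0 + 1 = 2
2 = (2)_4 → 2² = 4
4 = (1,0)_4 → 1² + 0² = 1 + 0 = 1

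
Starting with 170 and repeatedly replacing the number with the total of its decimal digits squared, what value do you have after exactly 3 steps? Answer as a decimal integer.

170 → 1² + 7² + 0² = 1 + 49 + 0 = 50
50 → 5² + 0² = 25 + 0 = 25
25 → 2² + 5² = 4 + 25 = 29

29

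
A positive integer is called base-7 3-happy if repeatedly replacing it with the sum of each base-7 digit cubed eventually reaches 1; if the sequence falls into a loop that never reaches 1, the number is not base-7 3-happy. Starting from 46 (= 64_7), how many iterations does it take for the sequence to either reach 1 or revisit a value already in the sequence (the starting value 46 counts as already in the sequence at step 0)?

3

46 = (6,4)_7 → 6³ + 4³ = 280
280 = (5,5,0)_7 → 5³ + 5³ + 0³ = 250
250 = (5,0,5)_7 → 5³ + 0³ + 5³ = 250  — 250 repeats.
That took 3 steps.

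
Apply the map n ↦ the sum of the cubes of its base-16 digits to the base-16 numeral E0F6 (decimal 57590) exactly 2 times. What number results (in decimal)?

5219

57590 = (14,0,15,6)_16 → 14³ + 0³ + 15³ + 6³ = 6335
6335 = (1,8,11,15)_16 → 1³ + 8³ + 11³ + 15³ = 5219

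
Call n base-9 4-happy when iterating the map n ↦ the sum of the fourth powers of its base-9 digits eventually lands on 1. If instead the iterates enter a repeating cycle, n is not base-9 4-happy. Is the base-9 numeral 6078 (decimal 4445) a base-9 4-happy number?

base-9 4-happy

4445 = (6,0,7,8)_9 → 6⁴ + 0⁴ + 7⁴ + 8⁴ = 7793
7793 = (1,1,6,1,8)_9 → 1⁴ + 1⁴ + 6⁴ + 1⁴ + 8⁴ = 5395
5395 = (7,3,5,4)_9 → 7⁴ + 3⁴ + 5⁴ + 4⁴ = 3363
3363 = (4,5,4,6)_9 → 4⁴ + 5⁴ + 4⁴ + 6⁴ = 2433
2433 = (3,3,0,3)_9 → 3⁴ + 3⁴ + 0⁴ + 3⁴ = 243
243 = (3,0,0)_9 → 3⁴ + 0⁴ + 0⁴ = 81
81 = (1,0,0)_9 → 1⁴ + 0⁴ + 0⁴ = 1  — reached 1.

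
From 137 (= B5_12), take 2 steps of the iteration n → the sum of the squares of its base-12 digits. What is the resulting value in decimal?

137 = (11,5)_12 → 11² + 5² = 121 + 25 = 146
146 = (1,0,2)_12 → 1² + 0² + 2² = 1 + 0 + 4 = 5

5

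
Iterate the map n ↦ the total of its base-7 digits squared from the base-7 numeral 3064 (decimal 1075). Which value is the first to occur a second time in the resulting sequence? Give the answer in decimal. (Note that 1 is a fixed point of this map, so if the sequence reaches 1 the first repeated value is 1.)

1075 = (3,0,6,4)_7 → 3² + 0² + 6² + 4² = 9 + 0 + 36 + 16 = 61
61 = (1,1,5)_7 → 1² + 1² + 5² = 1 + 1 + 25 = 27
27 = (3,6)_7 → 3² + 6² = 9 + 36 = 45
45 = (6,3)_7 → 6² + 3² = 36 + 9 = 45  — 45 already appeared earlier.

45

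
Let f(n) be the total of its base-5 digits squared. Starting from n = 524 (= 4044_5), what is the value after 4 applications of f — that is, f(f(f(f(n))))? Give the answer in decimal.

524 = (4,0,4,4)_5 → 4² + 0² + 4² + 4² = 48
48 = (1,4,3)_5 → 1² + 4² + 3² = 26
26 = (1,0,1)_5 → 1² + 0² + 1² = 2
2 = (2)_5 → 2² = 4

4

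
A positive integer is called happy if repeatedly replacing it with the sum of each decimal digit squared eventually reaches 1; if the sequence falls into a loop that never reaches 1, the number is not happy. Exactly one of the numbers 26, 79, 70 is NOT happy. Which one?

26

26: 26 → 40 → 16 → 37 → 58 → 89 → 145 → 42 → 20 → 4 → 16  — repeats 16 (not happy)
79: 79 → 130 → 10 → 1  — reaches 1 (happy)
70: 70 → 49 → 97 → 130 → 10 → 1  — reaches 1 (happy)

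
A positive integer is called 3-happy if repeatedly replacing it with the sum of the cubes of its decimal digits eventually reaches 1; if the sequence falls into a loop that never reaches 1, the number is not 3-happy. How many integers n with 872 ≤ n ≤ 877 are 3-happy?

872: 872 → 863 → 755 → 593 → 881 → 1025 → 134 → 92 → 737 → 713 → 371 → 371  — not 3-happy
873: 873 → 882 → 1032 → 36 → 243 → 99 → 1458 → 702 → 351 → 153 → 153  — not 3-happy
874: 874 → 919 → 1459 → 919  — not 3-happy
875: 875 → 980 → 1241 → 74 → 407 → 407  — not 3-happy
876: 876 → 1071 → 345 → 216 → 225 → 141 → 66 → 432 → 99 → 1458 → 702 → 351 → 153 → 153  — not 3-happy
877: 877 → 1198 → 1243 → 100 → 1  — 3-happy
3-happy: 877

1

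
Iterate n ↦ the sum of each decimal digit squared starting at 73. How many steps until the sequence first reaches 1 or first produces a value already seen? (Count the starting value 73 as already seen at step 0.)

73 → 7² + 3² = 58
58 → 5² + 8² = 89
89 → 8² + 9² = 145
145 → 1² + 4² + 5² = 42
42 → 4² + 2² = 20
20 → 2² + 0² = 4
4 → 4² = 16
16 → 1² + 6² = 37
37 → 3² + 7² = 58  — 58 repeats.
That took 9 steps.

9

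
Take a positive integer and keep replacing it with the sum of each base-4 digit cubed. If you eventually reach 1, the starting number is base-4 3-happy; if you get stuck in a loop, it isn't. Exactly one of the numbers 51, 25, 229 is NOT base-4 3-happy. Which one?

51: 51 → 54 → 36 → 9 → 9  — repeats 9 (not base-4 3-happy)
25: 25 → 10 → 16 → 1  — reaches 1 (base-4 3-happy)
229: 229 → 37 → 10 → 16 → 1  — reaches 1 (base-4 3-happy)

51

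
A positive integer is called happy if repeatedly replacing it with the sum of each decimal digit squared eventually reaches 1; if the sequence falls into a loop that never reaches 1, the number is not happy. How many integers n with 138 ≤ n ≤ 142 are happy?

1

138: 138 → 74 → 65 → 61 → 37 → 58 → 89 → 145 → 42 → 20 → 4 → 16 → 37  (repeats 37)
139: 139 → 91 → 82 → 68 → 100 → 1  (reaches 1)
140: 140 → 17 → 50 → 25 → 29 → 85 → 89 → 145 → 42 → 20 → 4 → 16 → 37 → 58 → 89  (repeats 89)
141: 141 → 18 → 65 → 61 → 37 → 58 → 89 → 145 → 42 → 20 → 4 → 16 → 37  (repeats 37)
142: 142 → 21 → 5 → 25 → 29 → 85 → 89 → 145 → 42 → 20 → 4 → 16 → 37 → 58 → 89  (repeats 89)
happy: 139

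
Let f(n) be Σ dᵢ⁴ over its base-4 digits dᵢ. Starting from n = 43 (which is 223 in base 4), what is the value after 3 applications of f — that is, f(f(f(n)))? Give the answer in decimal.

83

43 = (2,2,3)_4 → 2⁴ + 2⁴ + 3⁴ = 16 + 16 + 81 = 113
113 = (1,3,0,1)_4 → 1⁴ + 3⁴ + 0⁴ + 1⁴ = 1 + 81 + 0 + 1 = 83
83 = (1,1,0,3)_4 → 1⁴ + 1⁴ + 0⁴ + 3⁴ = 1 + 1 + 0 + 81 = 83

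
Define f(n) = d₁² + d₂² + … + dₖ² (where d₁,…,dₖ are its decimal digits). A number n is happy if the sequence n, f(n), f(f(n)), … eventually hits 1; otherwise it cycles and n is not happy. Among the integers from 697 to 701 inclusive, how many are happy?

1

697: 697 → 166 → 73 → 58 → 89 → 145 → 42 → 20 → 4 → 16 → 37 → 58  (repeats 58)
698: 698 → 181 → 66 → 72 → 53 → 34 → 25 → 29 → 85 → 89 → 145 → 42 → 20 → 4 → 16 → 37 → 58 → 89  (repeats 89)
699: 699 → 198 → 146 → 53 → 34 → 25 → 29 → 85 → 89 → 145 → 42 → 20 → 4 → 16 → 37 → 58 → 89  (repeats 89)
700: 700 → 49 → 97 → 130 → 10 → 1  (reaches 1)
701: 701 → 50 → 25 → 29 → 85 → 89 → 145 → 42 → 20 → 4 → 16 → 37 → 58 → 89  (repeats 89)
happy: 700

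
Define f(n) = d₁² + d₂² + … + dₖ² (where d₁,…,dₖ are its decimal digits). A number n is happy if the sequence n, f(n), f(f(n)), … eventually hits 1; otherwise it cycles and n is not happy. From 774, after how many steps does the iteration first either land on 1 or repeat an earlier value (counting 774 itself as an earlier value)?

13

774 → 7² + 7² + 4² = 49 + 49 + 16 = 114
114 → 1² + 1² + 4² = 1 + 1 + 16 = 18
18 → 1² + 8² = 1 + 64 = 65
65 → 6² + 5² = 36 + 25 = 61
61 → 6² + 1² = 36 + 1 = 37
37 → 3² + 7² = 9 + 49 = 58
58 → 5² + 8² = 25 + 64 = 89
89 → 8² + 9² = 64 + 81 = 145
145 → 1² + 4² + 5² = 1 + 16 + 25 = 42
42 → 4² + 2² = 16 + 4 = 20
20 → 2² + 0² = 4 + 0 = 4
4 → 4² = 16
16 → 1² + 6² = 1 + 36 = 37  — 37 repeats.
That took 13 steps.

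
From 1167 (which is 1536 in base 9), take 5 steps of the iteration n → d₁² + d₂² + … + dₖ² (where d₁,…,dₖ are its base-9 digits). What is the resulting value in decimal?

1167 = (1,5,3,6)_9 → 1² + 5² + 3² + 6² = 1 + 25 + 9 + 36 = 71
71 = (7,8)_9 → 7² + 8² = 49 + 64 = 113
113 = (1,3,5)_9 → 1² + 3² + 5² = 1 + 9 + 25 = 35
35 = (3,8)_9 → 3² + 8² = 9 + 64 = 73
73 = (8,1)_9 → 8² + 1² = 64 + 1 = 65

65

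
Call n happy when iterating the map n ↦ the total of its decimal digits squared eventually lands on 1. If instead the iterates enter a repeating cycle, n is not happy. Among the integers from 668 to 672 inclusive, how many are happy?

668: 668 → 136 → 46 → 52 → 29 → 85 → 89 → 145 → 42 → 20 → 4 → 16 → 37 → 58 → 89  (repeats 89)
669: 669 → 153 → 35 → 34 → 25 → 29 → 85 → 89 → 145 → 42 → 20 → 4 → 16 → 37 → 58 → 89  (repeats 89)
670: 670 → 85 → 89 → 145 → 42 → 20 → 4 → 16 → 37 → 58 → 89  (repeats 89)
671: 671 → 86 → 100 → 1  (reaches 1)
672: 672 → 89 → 145 → 42 → 20 → 4 → 16 → 37 → 58 → 89  (repeats 89)
happy: 671

1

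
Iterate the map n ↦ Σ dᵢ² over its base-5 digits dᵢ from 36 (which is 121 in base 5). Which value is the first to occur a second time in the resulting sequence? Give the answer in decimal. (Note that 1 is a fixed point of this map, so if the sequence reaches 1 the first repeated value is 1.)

4

36 = (1,2,1)_5 → 1² + 2² + 1² = 6
6 = (1,1)_5 → 1² + 1² = 2
2 = (2)_5 → 2² = 4
4 = (4)_5 → 4² = 16
16 = (3,1)_5 → 3² + 1² = 10
10 = (2,0)_5 → 2² + 0² = 4  — 4 already appeared earlier.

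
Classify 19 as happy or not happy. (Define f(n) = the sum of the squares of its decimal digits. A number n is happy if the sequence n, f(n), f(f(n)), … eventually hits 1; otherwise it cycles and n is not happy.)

happy

19 → 1² + 9² = 1 + 81 = 82
82 → 8² + 2² = 64 + 4 = 68
68 → 6² + 8² = 36 + 64 = 100
100 → 1² + 0² + 0² = 1 + 0 + 0 = 1  — reached 1.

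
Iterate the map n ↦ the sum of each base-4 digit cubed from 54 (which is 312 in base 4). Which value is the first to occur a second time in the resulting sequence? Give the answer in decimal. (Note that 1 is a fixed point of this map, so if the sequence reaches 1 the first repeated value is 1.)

9

54 = (3,1,2)_4 → 36
36 = (2,1,0)_4 → 9
9 = (2,1)_4 → 9  — 9 already appeared earlier.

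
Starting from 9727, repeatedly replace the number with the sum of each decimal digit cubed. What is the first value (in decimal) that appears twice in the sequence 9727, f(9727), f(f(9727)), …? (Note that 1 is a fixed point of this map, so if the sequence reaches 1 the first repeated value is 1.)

1

9727 → 9³ + 7³ + 2³ + 7³ = 1423
1423 → 1³ + 4³ + 2³ + 3³ = 100
100 → 1³ + 0³ + 0³ = 1  — reached the fixed point 1.
1 → 1, so 1 is the first repeated value.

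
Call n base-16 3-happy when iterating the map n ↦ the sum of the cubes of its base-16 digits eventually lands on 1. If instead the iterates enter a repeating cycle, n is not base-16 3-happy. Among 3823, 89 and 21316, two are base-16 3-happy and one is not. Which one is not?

3823: 3823 → 8863 → 4120 → 514 → 16 → 1  — reaches 1 (base-16 3-happy)
89: 89 → 854 → 368 → 344 → 638 → 3095 → 2072 → 1025 → 65 → 65  — repeats 65 (not base-16 3-happy)
21316: 21316 → 280 → 514 → 16 → 1  — reaches 1 (base-16 3-happy)

89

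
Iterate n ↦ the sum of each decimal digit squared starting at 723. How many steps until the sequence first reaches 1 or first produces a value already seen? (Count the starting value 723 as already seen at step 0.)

11

723 → 7² + 2² + 3² = 62
62 → 6² + 2² = 40
40 → 4² + 0² = 16
16 → 1² + 6² = 37
37 → 3² + 7² = 58
58 → 5² + 8² = 89
89 → 8² + 9² = 145
145 → 1² + 4² + 5² = 42
42 → 4² + 2² = 20
20 → 2² + 0² = 4
4 → 4² = 16  — 16 repeats.
That took 11 steps.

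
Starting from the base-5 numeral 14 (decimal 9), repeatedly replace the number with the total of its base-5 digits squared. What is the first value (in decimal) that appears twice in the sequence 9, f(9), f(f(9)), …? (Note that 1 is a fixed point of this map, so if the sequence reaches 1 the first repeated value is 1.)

9 = (1,4)_5 → 17
17 = (3,2)_5 → 13
13 = (2,3)_5 → 13  — 13 already appeared earlier.

13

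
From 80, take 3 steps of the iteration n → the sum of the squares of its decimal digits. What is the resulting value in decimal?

80 → 64
64 → 52
52 → 29

29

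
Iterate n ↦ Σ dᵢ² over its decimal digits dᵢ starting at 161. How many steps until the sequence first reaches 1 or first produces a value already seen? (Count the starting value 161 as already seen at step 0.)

11

161 → 1² + 6² + 1² = 1 + 36 + 1 = 38
38 → 3² + 8² = 9 + 64 = 73
73 → 7² + 3² = 49 + 9 = 58
58 → 5² + 8² = 25 + 64 = 89
89 → 8² + 9² = 64 + 81 = 145
145 → 1² + 4² + 5² = 1 + 16 + 25 = 42
42 → 4² + 2² = 16 + 4 = 20
20 → 2² + 0² = 4 + 0 = 4
4 → 4² = 16
16 → 1² + 6² = 1 + 36 = 37
37 → 3² + 7² = 9 + 49 = 58  — 58 repeats.
That took 11 steps.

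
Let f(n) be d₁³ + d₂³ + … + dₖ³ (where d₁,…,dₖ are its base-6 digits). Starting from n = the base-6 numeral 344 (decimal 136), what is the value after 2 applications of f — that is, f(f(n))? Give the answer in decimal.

136 = (3,4,4)_6 → 155
155 = (4,1,5)_6 → 190

190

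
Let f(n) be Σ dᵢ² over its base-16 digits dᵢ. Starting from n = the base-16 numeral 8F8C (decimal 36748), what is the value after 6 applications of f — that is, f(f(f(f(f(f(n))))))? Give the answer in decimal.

146

36748 = (8,15,8,12)_16 → 497
497 = (1,15,1)_16 → 227
227 = (14,3)_16 → 205
205 = (12,13)_16 → 313
313 = (1,3,9)_16 → 91
91 = (5,11)_16 → 146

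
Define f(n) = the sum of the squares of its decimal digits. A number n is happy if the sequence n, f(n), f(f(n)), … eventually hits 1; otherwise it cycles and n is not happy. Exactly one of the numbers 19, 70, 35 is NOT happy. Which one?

19: 19 → 82 → 68 → 100 → 1  — reaches 1 (happy)
70: 70 → 49 → 97 → 130 → 10 → 1  — reaches 1 (happy)
35: 35 → 34 → 25 → 29 → 85 → 89 → 145 → 42 → 20 → 4 → 16 → 37 → 58 → 89  — repeats 89 (not happy)

35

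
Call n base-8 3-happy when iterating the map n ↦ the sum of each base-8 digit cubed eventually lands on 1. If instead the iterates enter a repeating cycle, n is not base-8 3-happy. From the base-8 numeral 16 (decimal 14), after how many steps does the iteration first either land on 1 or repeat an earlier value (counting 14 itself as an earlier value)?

8

14 = (1,6)_8 → 1³ + 6³ = 1 + 216 = 217
217 = (3,3,1)_8 → 3³ + 3³ + 1³ = 27 + 27 + 1 = 55
55 = (6,7)_8 → 6³ + 7³ = 216 + 343 = 559
559 = (1,0,5,7)_8 → 1³ + 0³ + 5³ + 7³ = 1 + 0 + 125 + 343 = 469
469 = (7,2,5)_8 → 7³ + 2³ + 5³ = 343 + 8 + 125 = 476
476 = (7,3,4)_8 → 7³ + 3³ + 4³ = 343 + 27 + 64 = 434
434 = (6,6,2)_8 → 6³ + 6³ + 2³ = 216 + 216 + 8 = 440
440 = (6,7,0)_8 → 6³ + 7³ + 0³ = 216 + 343 + 0 = 559  — 559 repeats.
That took 8 steps.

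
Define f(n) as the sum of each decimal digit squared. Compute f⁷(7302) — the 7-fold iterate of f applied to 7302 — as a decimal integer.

145

7302 → 7² + 3² + 0² + 2² = 49 + 9 + 0 + 4 = 62
62 → 6² + 2² = 36 + 4 = 40
40 → 4² + 0² = 16 + 0 = 16
16 → 1² + 6² = 1 + 36 = 37
37 → 3² + 7² = 9 + 49 = 58
58 → 5² + 8² = 25 + 64 = 89
89 → 8² + 9² = 64 + 81 = 145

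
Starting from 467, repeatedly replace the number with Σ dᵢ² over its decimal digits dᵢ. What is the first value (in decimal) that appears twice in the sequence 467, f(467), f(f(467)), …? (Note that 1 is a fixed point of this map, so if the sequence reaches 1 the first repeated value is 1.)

4

467 → 101
101 → 2
2 → 4
4 → 16
16 → 37
37 → 58
58 → 89
89 → 145
145 → 42
42 → 20
20 → 4  — 4 already appeared earlier.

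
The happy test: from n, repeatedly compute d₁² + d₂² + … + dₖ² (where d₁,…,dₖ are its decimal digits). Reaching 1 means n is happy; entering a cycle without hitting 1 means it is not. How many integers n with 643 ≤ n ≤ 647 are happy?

1

643: 643 → 61 → 37 → 58 → 89 → 145 → 42 → 20 → 4 → 16 → 37  (repeats 37)
644: 644 → 68 → 100 → 1  (reaches 1)
645: 645 → 77 → 98 → 145 → 42 → 20 → 4 → 16 → 37 → 58 → 89 → 145  (repeats 145)
646: 646 → 88 → 128 → 69 → 117 → 51 → 26 → 40 → 16 → 37 → 58 → 89 → 145 → 42 → 20 → 4 → 16  (repeats 16)
647: 647 → 101 → 2 → 4 → 16 → 37 → 58 → 89 → 145 → 42 → 20 → 4  (repeats 4)
happy: 644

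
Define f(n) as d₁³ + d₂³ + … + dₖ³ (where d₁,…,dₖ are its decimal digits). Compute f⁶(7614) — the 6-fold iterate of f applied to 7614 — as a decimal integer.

7614 → 7³ + 6³ + 1³ + 4³ = 624
624 → 6³ + 2³ + 4³ = 288
288 → 2³ + 8³ + 8³ = 1032
1032 → 1³ + 0³ + 3³ + 2³ = 36
36 → 3³ + 6³ = 243
243 → 2³ + 4³ + 3³ = 99

99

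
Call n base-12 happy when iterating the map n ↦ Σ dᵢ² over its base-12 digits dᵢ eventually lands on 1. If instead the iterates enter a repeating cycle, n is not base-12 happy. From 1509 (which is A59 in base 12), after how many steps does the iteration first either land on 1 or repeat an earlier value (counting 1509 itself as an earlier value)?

1509 = (10,5,9)_12 → 10² + 5² + 9² = 206
206 = (1,5,2)_12 → 1² + 5² + 2² = 30
30 = (2,6)_12 → 2² + 6² = 40
40 = (3,4)_12 → 3² + 4² = 25
25 = (2,1)_12 → 2² + 1² = 5
5 = (5)_12 → 5² = 25  — 25 repeats.
That took 6 steps.

6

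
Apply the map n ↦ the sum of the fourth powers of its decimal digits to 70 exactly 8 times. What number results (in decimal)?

4514

70 → 2401
2401 → 273
273 → 2498
2498 → 10929
10929 → 13139
13139 → 6725
6725 → 4338
4338 → 4514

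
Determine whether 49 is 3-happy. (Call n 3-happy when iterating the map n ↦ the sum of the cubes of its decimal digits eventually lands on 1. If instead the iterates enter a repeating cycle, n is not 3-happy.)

49 → 793
793 → 1099
1099 → 1459
1459 → 919
919 → 1459  — 1459 already seen; the sequence cycles without reaching 1.

not 3-happy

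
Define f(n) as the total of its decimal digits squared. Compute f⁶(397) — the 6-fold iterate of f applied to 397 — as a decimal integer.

397 → 3² + 9² + 7² = 139
139 → 1² + 3² + 9² = 91
91 → 9² + 1² = 82
82 → 8² + 2² = 68
68 → 6² + 8² = 100
100 → 1² + 0² + 0² = 1

1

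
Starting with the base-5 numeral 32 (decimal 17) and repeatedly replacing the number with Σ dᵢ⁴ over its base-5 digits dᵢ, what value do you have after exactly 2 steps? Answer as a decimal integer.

353

17 = (3,2)_5 → 97
97 = (3,4,2)_5 → 353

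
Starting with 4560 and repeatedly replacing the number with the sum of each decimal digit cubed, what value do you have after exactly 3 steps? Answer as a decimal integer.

1242

4560 → 4³ + 5³ + 6³ + 0³ = 64 + 125 + 216 + 0 = 405
405 → 4³ + 0³ + 5³ = 64 + 0 + 125 = 189
189 → 1³ + 8³ + 9³ = 1 + 512 + 729 = 1242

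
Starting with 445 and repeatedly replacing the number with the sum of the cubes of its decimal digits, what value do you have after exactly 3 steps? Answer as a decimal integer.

445 → 4³ + 4³ + 5³ = 253
253 → 2³ + 5³ + 3³ = 160
160 → 1³ + 6³ + 0³ = 217

217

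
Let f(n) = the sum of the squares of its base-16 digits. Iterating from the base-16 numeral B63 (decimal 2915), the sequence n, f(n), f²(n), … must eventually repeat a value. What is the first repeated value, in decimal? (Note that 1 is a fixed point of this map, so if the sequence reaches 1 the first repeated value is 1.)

1

2915 = (11,6,3)_16 → 11² + 6² + 3² = 121 + 36 + 9 = 166
166 = (10,6)_16 → 10² + 6² = 100 + 36 = 136
136 = (8,8)_16 → 8² + 8² = 64 + 64 = 128
128 = (8,0)_16 → 8² + 0² = 64 + 0 = 64
64 = (4,0)_16 → 4² + 0² = 16 + 0 = 16
16 = (1,0)_16 → 1² + 0² = 1 + 0 = 1  — reached the fixed point 1.
1 → 1, so 1 is the first repeated value.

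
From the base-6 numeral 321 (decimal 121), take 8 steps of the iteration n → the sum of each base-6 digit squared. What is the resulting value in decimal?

26

121 = (3,2,1)_6 → 3² + 2² + 1² = 14
14 = (2,2)_6 → 2² + 2² = 8
8 = (1,2)_6 → 1² + 2² = 5
5 = (5)_6 → 5² = 25
25 = (4,1)_6 → 4² + 1² = 17
17 = (2,5)_6 → 2² + 5² = 29
29 = (4,5)_6 → 4² + 5² = 41
41 = (1,0,5)_6 → 1² + 0² + 5² = 26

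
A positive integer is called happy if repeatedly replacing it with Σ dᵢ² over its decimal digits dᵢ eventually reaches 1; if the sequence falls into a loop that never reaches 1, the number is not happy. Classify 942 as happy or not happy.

not happy

942 → 9² + 4² + 2² = 101
101 → 1² + 0² + 1² = 2
2 → 2² = 4
4 → 4² = 16
16 → 1² + 6² = 37
37 → 3² + 7² = 58
58 → 5² + 8² = 89
89 → 8² + 9² = 145
145 → 1² + 4² + 5² = 42
42 → 4² + 2² = 20
20 → 2² + 0² = 4  — 4 already seen; the sequence cycles without reaching 1.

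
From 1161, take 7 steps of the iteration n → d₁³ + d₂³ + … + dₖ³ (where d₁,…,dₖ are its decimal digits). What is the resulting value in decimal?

99

1161 → 1³ + 1³ + 6³ + 1³ = 219
219 → 2³ + 1³ + 9³ = 738
738 → 7³ + 3³ + 8³ = 882
882 → 8³ + 8³ + 2³ = 1032
1032 → 1³ + 0³ + 3³ + 2³ = 36
36 → 3³ + 6³ = 243
243 → 2³ + 4³ + 3³ = 99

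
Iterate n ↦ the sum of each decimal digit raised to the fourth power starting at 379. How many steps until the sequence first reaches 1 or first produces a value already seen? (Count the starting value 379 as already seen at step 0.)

379 → 3⁴ + 7⁴ + 9⁴ = 9043
9043 → 9⁴ + 0⁴ + 4⁴ + 3⁴ = 6898
6898 → 6⁴ + 8⁴ + 9⁴ + 8⁴ = 16049
16049 → 1⁴ + 6⁴ + 0⁴ + 4⁴ + 9⁴ = 8114
8114 → 8⁴ + 1⁴ + 1⁴ + 4⁴ = 4354
4354 → 4⁴ + 3⁴ + 5⁴ + 4⁴ = 1218
1218 → 1⁴ + 2⁴ + 1⁴ + 8⁴ = 4114
4114 → 4⁴ + 1⁴ + 1⁴ + 4⁴ = 514
514 → 5⁴ + 1⁴ + 4⁴ = 882
882 → 8⁴ + 8⁴ + 2⁴ = 8208
8208 → 8⁴ + 2⁴ + 0⁴ + 8⁴ = 8208  — 8208 repeats.
That took 11 steps.

11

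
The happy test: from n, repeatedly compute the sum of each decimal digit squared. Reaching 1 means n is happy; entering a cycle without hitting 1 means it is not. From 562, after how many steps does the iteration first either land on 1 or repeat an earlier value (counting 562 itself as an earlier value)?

562 → 5² + 6² + 2² = 25 + 36 + 4 = 65
65 → 6² + 5² = 36 + 25 = 61
61 → 6² + 1² = 36 + 1 = 37
37 → 3² + 7² = 9 + 49 = 58
58 → 5² + 8² = 25 + 64 = 89
89 → 8² + 9² = 64 + 81 = 145
145 → 1² + 4² + 5² = 1 + 16 + 25 = 42
42 → 4² + 2² = 16 + 4 = 20
20 → 2² + 0² = 4 + 0 = 4
4 → 4² = 16
16 → 1² + 6² = 1 + 36 = 37  — 37 repeats.
That took 11 steps.

11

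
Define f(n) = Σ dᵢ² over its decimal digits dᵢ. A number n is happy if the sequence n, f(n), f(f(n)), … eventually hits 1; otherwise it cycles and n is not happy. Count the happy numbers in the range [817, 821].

817: 817 → 114 → 18 → 65 → 61 → 37 → 58 → 89 → 145 → 42 → 20 → 4 → 16 → 37  (repeats 37)
818: 818 → 129 → 86 → 100 → 1  (reaches 1)
819: 819 → 146 → 53 → 34 → 25 → 29 → 85 → 89 → 145 → 42 → 20 → 4 → 16 → 37 → 58 → 89  (repeats 89)
820: 820 → 68 → 100 → 1  (reaches 1)
821: 821 → 69 → 117 → 51 → 26 → 40 → 16 → 37 → 58 → 89 → 145 → 42 → 20 → 4 → 16  (repeats 16)
happy: 818, 820

2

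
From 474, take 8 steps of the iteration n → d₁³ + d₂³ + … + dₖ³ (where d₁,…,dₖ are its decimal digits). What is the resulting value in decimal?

474 → 4³ + 7³ + 4³ = 471
471 → 4³ + 7³ + 1³ = 408
408 → 4³ + 0³ + 8³ = 576
576 → 5³ + 7³ + 6³ = 684
684 → 6³ + 8³ + 4³ = 792
792 → 7³ + 9³ + 2³ = 1080
1080 → 1³ + 0³ + 8³ + 0³ = 513
513 → 5³ + 1³ + 3³ = 153

153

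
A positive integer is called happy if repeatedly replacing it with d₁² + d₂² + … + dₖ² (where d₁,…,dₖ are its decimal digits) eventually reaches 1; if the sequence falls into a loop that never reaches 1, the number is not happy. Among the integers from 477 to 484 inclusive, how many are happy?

477: 477 → 114 → 18 → 65 → 61 → 37 → 58 → 89 → 145 → 42 → 20 → 4 → 16 → 37  — not happy
478: 478 → 129 → 86 → 100 → 1  — happy
479: 479 → 146 → 53 → 34 → 25 → 29 → 85 → 89 → 145 → 42 → 20 → 4 → 16 → 37 → 58 → 89  — not happy
480: 480 → 80 → 64 → 52 → 29 → 85 → 89 → 145 → 42 → 20 → 4 → 16 → 37 → 58 → 89  — not happy
481: 481 → 81 → 65 → 61 → 37 → 58 → 89 → 145 → 42 → 20 → 4 → 16 → 37  — not happy
482: 482 → 84 → 80 → 64 → 52 → 29 → 85 → 89 → 145 → 42 → 20 → 4 → 16 → 37 → 58 → 89  — not happy
483: 483 → 89 → 145 → 42 → 20 → 4 → 16 → 37 → 58 → 89  — not happy
484: 484 → 96 → 117 → 51 → 26 → 40 → 16 → 37 → 58 → 89 → 145 → 42 → 20 → 4 → 16  — not happy
happy: 478

1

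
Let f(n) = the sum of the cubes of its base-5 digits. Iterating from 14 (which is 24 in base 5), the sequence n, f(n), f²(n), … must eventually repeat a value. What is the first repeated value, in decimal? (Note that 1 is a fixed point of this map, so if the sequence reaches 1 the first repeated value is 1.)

28

14 = (2,4)_5 → 2³ + 4³ = 8 + 64 = 72
72 = (2,4,2)_5 → 2³ + 4³ + 2³ = 8 + 64 + 8 = 80
80 = (3,1,0)_5 → 3³ + 1³ + 0³ = 27 + 1 + 0 = 28
28 = (1,0,3)_5 → 1³ + 0³ + 3³ = 1 + 0 + 27 = 28  — 28 already appeared earlier.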